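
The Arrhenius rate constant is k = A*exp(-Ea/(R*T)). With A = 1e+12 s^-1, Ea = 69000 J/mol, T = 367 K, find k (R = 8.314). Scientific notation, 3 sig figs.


k = A * exp(-Ea/(R*T))
k = 1e+12 * exp(-69000 / (8.314 * 367))
k = 1e+12 * exp(-22.613772)
k = 1.51e+02


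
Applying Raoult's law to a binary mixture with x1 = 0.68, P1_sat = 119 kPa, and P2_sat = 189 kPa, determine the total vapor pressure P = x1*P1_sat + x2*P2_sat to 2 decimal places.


P = x1*P1_sat + x2*P2_sat
x2 = 1 - x1 = 1 - 0.68 = 0.32
P = 0.68*119 + 0.32*189
P = 80.92 + 60.48
P = 141.40 kPa


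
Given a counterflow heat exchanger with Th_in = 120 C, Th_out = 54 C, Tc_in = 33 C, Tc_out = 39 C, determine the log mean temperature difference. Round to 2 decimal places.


dT1 = Th_in - Tc_out = 120 - 39 = 81
dT2 = Th_out - Tc_in = 54 - 33 = 21
LMTD = (dT1 - dT2) / ln(dT1/dT2)
LMTD = (81 - 21) / ln(81/21)
LMTD = 44.45 K


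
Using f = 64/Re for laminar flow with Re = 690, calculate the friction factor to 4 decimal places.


f = 64 / Re
f = 64 / 690
f = 0.0928


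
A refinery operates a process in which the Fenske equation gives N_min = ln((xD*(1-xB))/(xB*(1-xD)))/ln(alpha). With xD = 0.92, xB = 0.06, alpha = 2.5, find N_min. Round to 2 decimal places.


N_min = ln((xD*(1-xB))/(xB*(1-xD))) / ln(alpha)
Numerator inside ln: 0.8648 / 0.0048 = 180.166667
ln(180.166667) = 5.193882
ln(alpha) = ln(2.5) = 0.916291
N_min = 5.193882 / 0.916291 = 5.67


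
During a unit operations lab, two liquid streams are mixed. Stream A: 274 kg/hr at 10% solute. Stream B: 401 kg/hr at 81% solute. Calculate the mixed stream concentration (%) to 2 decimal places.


Mass balance on solute: F1*x1 + F2*x2 = F3*x3
F3 = F1 + F2 = 274 + 401 = 675 kg/hr
x3 = (F1*x1 + F2*x2)/F3
x3 = (274*0.1 + 401*0.81) / 675
x3 = 52.18%


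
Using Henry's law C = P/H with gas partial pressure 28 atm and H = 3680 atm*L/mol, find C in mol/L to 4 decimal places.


C = P / H
C = 28 / 3680
C = 0.0076 mol/L


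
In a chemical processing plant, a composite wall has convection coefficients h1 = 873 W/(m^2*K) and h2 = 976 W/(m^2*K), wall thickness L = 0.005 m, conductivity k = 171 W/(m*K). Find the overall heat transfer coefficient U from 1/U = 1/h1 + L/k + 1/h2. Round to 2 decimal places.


1/U = 1/h1 + L/k + 1/h2
1/U = 1/873 + 0.005/171 + 1/976
1/U = 0.0011454754 + 2.92398e-05 + 0.0010245902
1/U = 0.0021993054
U = 454.69 W/(m^2*K)


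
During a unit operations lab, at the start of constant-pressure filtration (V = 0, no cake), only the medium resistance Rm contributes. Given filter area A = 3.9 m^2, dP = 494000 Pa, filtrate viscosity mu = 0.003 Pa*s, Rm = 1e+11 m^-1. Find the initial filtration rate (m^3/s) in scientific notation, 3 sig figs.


rate = A * dP / (mu * Rm)
rate = 3.9 * 494000 / (0.003 * 1e+11)
rate = 1926600.0 / 3.000e+08
rate = 6.42e-03 m^3/s


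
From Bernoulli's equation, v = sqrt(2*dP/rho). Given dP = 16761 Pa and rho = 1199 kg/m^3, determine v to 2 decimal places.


v = sqrt(2*dP/rho)
v = sqrt(2*16761/1199)
v = sqrt(27.958299)
v = 5.29 m/s


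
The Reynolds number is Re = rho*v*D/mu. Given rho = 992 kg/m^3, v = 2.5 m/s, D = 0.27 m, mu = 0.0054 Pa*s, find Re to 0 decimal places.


Re = rho * v * D / mu
Re = 992 * 2.5 * 0.27 / 0.0054
Re = 669.6 / 0.0054
Re = 124000


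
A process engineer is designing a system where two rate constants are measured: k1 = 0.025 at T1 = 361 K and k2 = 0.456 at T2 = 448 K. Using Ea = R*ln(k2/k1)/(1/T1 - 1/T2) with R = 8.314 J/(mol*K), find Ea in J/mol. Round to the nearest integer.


Ea = R * ln(k2/k1) / (1/T1 - 1/T2)
ln(k2/k1) = ln(0.456/0.025) = 2.903617
1/T1 - 1/T2 = 1/361 - 1/448 = 0.000537940245
Ea = 8.314 * 2.903617 / 0.000537940245
Ea = 44876 J/mol


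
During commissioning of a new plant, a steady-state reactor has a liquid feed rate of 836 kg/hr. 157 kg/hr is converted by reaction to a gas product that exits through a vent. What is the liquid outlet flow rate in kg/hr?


Steady-state mass balance on the main outlet: F_out = F_in - F_removed
F_out = 836 - 157
F_out = 679 kg/hr


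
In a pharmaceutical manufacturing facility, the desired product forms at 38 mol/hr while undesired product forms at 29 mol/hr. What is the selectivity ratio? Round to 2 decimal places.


S = desired product rate / undesired product rate
S = 38 / 29
S = 1.31


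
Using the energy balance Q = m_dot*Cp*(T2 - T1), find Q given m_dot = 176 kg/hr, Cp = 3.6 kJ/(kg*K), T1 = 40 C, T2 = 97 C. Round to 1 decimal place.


Q = m_dot * Cp * (T2 - T1)
Q = 176 * 3.6 * (97 - 40)
Q = 176 * 3.6 * 57
Q = 36115.2 kJ/hr


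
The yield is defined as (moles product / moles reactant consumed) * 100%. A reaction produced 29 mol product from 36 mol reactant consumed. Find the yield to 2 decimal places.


Yield = (moles product / moles consumed) * 100%
Yield = (29 / 36) * 100
Yield = 0.8056 * 100
Yield = 80.56%


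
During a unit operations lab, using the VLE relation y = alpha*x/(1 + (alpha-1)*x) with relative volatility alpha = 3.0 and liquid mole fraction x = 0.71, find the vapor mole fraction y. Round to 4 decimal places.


y = alpha*x / (1 + (alpha-1)*x)
y = 3.0*0.71 / (1 + (3.0-1)*0.71)
y = 2.13 / (1 + 1.42)
y = 2.13 / 2.42
y = 0.8802


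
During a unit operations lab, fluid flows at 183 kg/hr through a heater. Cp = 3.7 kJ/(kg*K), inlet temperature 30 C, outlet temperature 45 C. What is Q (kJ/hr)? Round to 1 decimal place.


Q = m_dot * Cp * (T2 - T1)
Q = 183 * 3.7 * (45 - 30)
Q = 183 * 3.7 * 15
Q = 10156.5 kJ/hr


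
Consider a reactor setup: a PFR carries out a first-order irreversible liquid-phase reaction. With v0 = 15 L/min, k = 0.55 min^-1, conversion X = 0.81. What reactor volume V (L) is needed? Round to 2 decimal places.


V = (v0/k) * ln(1/(1-X))
V = (15/0.55) * ln(1/(1-0.81))
V = 27.272727 * ln(5.263158)
V = 27.272727 * 1.660731
V = 45.29 L


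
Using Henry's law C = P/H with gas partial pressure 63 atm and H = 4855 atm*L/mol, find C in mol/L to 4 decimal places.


C = P / H
C = 63 / 4855
C = 0.0130 mol/L


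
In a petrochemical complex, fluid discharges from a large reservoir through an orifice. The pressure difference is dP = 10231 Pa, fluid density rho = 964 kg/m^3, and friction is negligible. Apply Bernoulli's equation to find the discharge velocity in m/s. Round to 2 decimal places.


v = sqrt(2*dP/rho)
v = sqrt(2*10231/964)
v = sqrt(21.226141)
v = 4.61 m/s


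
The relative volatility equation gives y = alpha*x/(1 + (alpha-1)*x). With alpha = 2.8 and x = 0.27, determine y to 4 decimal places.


y = alpha*x / (1 + (alpha-1)*x)
y = 2.8*0.27 / (1 + (2.8-1)*0.27)
y = 0.756 / (1 + 0.486)
y = 0.756 / 1.486
y = 0.5087


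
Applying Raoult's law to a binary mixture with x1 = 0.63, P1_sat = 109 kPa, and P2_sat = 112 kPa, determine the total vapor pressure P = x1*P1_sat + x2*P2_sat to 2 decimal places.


P = x1*P1_sat + x2*P2_sat
x2 = 1 - x1 = 1 - 0.63 = 0.37
P = 0.63*109 + 0.37*112
P = 68.67 + 41.44
P = 110.11 kPa


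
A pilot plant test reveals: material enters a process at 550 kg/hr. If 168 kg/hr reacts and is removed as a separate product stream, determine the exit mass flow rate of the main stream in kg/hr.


Steady-state mass balance on the main outlet: F_out = F_in - F_removed
F_out = 550 - 168
F_out = 382 kg/hr


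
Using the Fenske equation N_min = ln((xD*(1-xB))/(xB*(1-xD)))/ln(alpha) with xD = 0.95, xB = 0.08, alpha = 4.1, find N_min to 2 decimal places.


N_min = ln((xD*(1-xB))/(xB*(1-xD))) / ln(alpha)
Numerator inside ln: 0.874 / 0.004 = 218.5
ln(218.5) = 5.386786
ln(alpha) = ln(4.1) = 1.410987
N_min = 5.386786 / 1.410987 = 3.82


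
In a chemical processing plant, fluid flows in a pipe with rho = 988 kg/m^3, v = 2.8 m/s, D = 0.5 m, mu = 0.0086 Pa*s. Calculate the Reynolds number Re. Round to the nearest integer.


Re = rho * v * D / mu
Re = 988 * 2.8 * 0.5 / 0.0086
Re = 1383.2 / 0.0086
Re = 160837


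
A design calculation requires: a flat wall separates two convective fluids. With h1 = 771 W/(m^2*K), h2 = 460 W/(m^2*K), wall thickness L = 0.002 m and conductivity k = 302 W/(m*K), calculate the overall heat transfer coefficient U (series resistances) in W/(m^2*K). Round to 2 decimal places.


1/U = 1/h1 + L/k + 1/h2
1/U = 1/771 + 0.002/302 + 1/460
1/U = 0.0012970169 + 6.6225e-06 + 0.002173913
1/U = 0.0034775524
U = 287.56 W/(m^2*K)


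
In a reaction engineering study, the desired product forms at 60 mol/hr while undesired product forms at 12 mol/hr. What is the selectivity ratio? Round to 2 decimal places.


S = desired product rate / undesired product rate
S = 60 / 12
S = 5.00


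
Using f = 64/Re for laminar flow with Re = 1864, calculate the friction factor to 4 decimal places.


f = 64 / Re
f = 64 / 1864
f = 0.0343


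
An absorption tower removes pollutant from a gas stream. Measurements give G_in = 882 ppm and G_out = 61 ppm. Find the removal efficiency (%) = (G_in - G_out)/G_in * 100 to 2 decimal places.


Efficiency = (G_in - G_out) / G_in * 100%
Efficiency = (882 - 61) / 882 * 100
Efficiency = 821 / 882 * 100
Efficiency = 93.08%


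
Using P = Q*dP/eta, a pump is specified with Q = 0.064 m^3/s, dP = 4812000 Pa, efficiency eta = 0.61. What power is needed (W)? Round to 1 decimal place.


P = Q * dP / eta
P = 0.064 * 4812000 / 0.61
P = 307968.0 / 0.61
P = 504865.6 W


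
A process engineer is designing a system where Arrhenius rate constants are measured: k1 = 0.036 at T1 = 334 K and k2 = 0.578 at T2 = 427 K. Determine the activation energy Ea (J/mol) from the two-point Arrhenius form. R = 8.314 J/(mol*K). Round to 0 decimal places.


Ea = R * ln(k2/k1) / (1/T1 - 1/T2)
ln(k2/k1) = ln(0.578/0.036) = 2.7760549
1/T1 - 1/T2 = 1/334 - 1/427 = 0.000652091601
Ea = 8.314 * 2.7760549 / 0.000652091601
Ea = 35394 J/mol


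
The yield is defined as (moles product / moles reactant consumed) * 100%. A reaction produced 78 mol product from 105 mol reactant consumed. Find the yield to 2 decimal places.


Yield = (moles product / moles consumed) * 100%
Yield = (78 / 105) * 100
Yield = 0.7429 * 100
Yield = 74.29%


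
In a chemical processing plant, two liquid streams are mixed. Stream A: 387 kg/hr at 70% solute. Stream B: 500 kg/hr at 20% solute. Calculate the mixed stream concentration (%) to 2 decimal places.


Mass balance on solute: F1*x1 + F2*x2 = F3*x3
F3 = F1 + F2 = 387 + 500 = 887 kg/hr
x3 = (F1*x1 + F2*x2)/F3
x3 = (387*0.7 + 500*0.2) / 887
x3 = 41.82%


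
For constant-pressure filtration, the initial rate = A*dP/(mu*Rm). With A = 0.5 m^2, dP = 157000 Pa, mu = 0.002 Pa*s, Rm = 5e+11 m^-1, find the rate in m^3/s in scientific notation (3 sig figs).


rate = A * dP / (mu * Rm)
rate = 0.5 * 157000 / (0.002 * 5e+11)
rate = 78500.0 / 1.000e+09
rate = 7.85e-05 m^3/s


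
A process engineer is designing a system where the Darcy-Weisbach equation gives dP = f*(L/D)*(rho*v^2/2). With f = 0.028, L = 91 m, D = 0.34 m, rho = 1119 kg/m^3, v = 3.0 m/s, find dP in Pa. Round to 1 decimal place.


dP = f * (L/D) * (rho*v^2/2)
dP = 0.028 * (91/0.34) * (1119*3.0^2/2)
L/D = 267.64705882
rho*v^2/2 = 1119*9.0/2 = 5035.5
dP = 0.028 * 267.64705882 * 5035.5
dP = 37736.6 Pa


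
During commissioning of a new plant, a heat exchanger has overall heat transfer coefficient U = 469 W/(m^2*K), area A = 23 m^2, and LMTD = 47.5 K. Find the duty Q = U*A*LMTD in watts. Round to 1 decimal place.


Q = U * A * LMTD
Q = 469 * 23 * 47.5
Q = 512382.5 W


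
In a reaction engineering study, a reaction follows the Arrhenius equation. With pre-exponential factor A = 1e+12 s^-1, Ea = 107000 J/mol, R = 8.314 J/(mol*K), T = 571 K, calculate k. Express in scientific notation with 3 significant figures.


k = A * exp(-Ea/(R*T))
k = 1e+12 * exp(-107000 / (8.314 * 571))
k = 1e+12 * exp(-22.539156)
k = 1.63e+02


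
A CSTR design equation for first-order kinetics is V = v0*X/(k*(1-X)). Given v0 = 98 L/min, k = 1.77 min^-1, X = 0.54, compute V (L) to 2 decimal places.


V = v0 * X / (k * (1 - X))
V = 98 * 0.54 / (1.77 * (1 - 0.54))
V = 52.92 / (1.77 * 0.46)
V = 52.92 / 0.8142
V = 65.00 L


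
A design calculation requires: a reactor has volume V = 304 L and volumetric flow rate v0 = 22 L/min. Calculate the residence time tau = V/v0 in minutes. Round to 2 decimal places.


tau = V / v0
tau = 304 / 22
tau = 13.82 min


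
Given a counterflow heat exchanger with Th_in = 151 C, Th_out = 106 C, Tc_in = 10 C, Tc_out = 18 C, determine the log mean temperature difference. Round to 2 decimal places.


dT1 = Th_in - Tc_out = 151 - 18 = 133
dT2 = Th_out - Tc_in = 106 - 10 = 96
LMTD = (dT1 - dT2) / ln(dT1/dT2)
LMTD = (133 - 96) / ln(133/96)
LMTD = 113.50 K


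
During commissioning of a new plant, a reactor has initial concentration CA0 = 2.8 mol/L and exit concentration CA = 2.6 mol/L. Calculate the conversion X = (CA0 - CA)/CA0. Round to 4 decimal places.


X = (CA0 - CA) / CA0
X = (2.8 - 2.6) / 2.8
X = 0.2 / 2.8
X = 0.0714


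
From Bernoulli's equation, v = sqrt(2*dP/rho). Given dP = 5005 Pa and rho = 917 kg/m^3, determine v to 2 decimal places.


v = sqrt(2*dP/rho)
v = sqrt(2*5005/917)
v = sqrt(10.916031)
v = 3.30 m/s


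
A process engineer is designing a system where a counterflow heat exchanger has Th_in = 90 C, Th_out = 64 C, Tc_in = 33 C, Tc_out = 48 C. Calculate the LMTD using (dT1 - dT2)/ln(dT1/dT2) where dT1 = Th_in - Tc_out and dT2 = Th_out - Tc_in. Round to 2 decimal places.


dT1 = Th_in - Tc_out = 90 - 48 = 42
dT2 = Th_out - Tc_in = 64 - 33 = 31
LMTD = (dT1 - dT2) / ln(dT1/dT2)
LMTD = (42 - 31) / ln(42/31)
LMTD = 36.22 K


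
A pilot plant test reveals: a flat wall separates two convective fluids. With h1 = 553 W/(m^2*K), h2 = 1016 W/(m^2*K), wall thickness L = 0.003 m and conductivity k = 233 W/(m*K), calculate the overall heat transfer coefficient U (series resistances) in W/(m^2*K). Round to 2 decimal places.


1/U = 1/h1 + L/k + 1/h2
1/U = 1/553 + 0.003/233 + 1/1016
1/U = 0.0018083183 + 1.28755e-05 + 0.000984252
1/U = 0.0028054458
U = 356.45 W/(m^2*K)


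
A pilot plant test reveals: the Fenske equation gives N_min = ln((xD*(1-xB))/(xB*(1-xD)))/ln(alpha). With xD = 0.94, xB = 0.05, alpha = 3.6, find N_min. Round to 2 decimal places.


N_min = ln((xD*(1-xB))/(xB*(1-xD))) / ln(alpha)
Numerator inside ln: 0.893 / 0.003 = 297.666667
ln(297.666667) = 5.695974
ln(alpha) = ln(3.6) = 1.280934
N_min = 5.695974 / 1.280934 = 4.45


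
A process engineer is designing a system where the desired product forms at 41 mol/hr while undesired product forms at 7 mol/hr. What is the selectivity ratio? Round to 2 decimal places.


S = desired product rate / undesired product rate
S = 41 / 7
S = 5.86


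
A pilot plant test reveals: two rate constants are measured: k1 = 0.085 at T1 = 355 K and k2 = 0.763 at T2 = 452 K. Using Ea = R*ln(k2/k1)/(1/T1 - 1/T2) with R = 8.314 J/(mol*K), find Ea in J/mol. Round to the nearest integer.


Ea = R * ln(k2/k1) / (1/T1 - 1/T2)
ln(k2/k1) = ln(0.763/0.085) = 2.1946068
1/T1 - 1/T2 = 1/355 - 1/452 = 0.000604512028
Ea = 8.314 * 2.1946068 / 0.000604512028
Ea = 30183 J/mol


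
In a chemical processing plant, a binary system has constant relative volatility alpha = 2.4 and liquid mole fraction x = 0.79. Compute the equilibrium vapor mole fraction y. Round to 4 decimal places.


y = alpha*x / (1 + (alpha-1)*x)
y = 2.4*0.79 / (1 + (2.4-1)*0.79)
y = 1.896 / (1 + 1.106)
y = 1.896 / 2.106
y = 0.9003


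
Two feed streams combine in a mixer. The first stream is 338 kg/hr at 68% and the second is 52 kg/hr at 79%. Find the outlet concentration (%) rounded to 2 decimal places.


Mass balance on solute: F1*x1 + F2*x2 = F3*x3
F3 = F1 + F2 = 338 + 52 = 390 kg/hr
x3 = (F1*x1 + F2*x2)/F3
x3 = (338*0.68 + 52*0.79) / 390
x3 = 69.47%


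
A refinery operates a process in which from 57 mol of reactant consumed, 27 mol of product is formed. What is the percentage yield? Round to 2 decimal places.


Yield = (moles product / moles consumed) * 100%
Yield = (27 / 57) * 100
Yield = 0.4737 * 100
Yield = 47.37%


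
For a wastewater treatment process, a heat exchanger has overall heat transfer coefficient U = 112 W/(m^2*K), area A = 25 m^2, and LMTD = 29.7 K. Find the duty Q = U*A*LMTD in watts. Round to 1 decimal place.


Q = U * A * LMTD
Q = 112 * 25 * 29.7
Q = 83160.0 W


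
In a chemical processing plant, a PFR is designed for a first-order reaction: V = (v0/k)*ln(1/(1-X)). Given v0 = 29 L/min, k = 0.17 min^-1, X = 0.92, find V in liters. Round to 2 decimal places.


V = (v0/k) * ln(1/(1-X))
V = (29/0.17) * ln(1/(1-0.92))
V = 170.588235 * ln(12.5)
V = 170.588235 * 2.525729
V = 430.86 L


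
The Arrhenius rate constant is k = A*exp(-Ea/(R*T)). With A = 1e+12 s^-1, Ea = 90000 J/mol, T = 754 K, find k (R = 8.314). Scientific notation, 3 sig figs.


k = A * exp(-Ea/(R*T))
k = 1e+12 * exp(-90000 / (8.314 * 754))
k = 1e+12 * exp(-14.356915)
k = 5.82e+05


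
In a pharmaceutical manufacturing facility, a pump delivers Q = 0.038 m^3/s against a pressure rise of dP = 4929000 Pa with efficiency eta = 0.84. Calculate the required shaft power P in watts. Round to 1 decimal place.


P = Q * dP / eta
P = 0.038 * 4929000 / 0.84
P = 187302.0 / 0.84
P = 222978.6 W


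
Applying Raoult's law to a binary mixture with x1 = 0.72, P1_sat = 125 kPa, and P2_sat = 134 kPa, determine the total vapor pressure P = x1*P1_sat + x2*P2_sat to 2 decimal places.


P = x1*P1_sat + x2*P2_sat
x2 = 1 - x1 = 1 - 0.72 = 0.28
P = 0.72*125 + 0.28*134
P = 90.0 + 37.52
P = 127.52 kPa


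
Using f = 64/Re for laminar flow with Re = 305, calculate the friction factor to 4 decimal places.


f = 64 / Re
f = 64 / 305
f = 0.2098


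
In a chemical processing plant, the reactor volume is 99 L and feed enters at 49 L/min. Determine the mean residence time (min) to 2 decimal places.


tau = V / v0
tau = 99 / 49
tau = 2.02 min


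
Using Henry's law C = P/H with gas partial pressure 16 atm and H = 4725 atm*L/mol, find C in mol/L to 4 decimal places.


C = P / H
C = 16 / 4725
C = 0.0034 mol/L


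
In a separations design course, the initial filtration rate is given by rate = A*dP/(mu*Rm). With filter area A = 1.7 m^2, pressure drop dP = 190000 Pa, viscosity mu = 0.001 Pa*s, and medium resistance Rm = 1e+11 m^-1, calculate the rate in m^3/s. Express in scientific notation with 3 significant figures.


rate = A * dP / (mu * Rm)
rate = 1.7 * 190000 / (0.001 * 1e+11)
rate = 323000.0 / 1.000e+08
rate = 3.23e-03 m^3/s


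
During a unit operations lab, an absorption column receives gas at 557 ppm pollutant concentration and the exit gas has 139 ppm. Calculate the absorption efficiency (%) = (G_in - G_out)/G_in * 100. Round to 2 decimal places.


Efficiency = (G_in - G_out) / G_in * 100%
Efficiency = (557 - 139) / 557 * 100
Efficiency = 418 / 557 * 100
Efficiency = 75.04%


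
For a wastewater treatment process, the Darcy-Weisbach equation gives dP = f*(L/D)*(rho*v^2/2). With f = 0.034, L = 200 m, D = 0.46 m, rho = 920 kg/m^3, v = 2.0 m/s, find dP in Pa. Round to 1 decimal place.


dP = f * (L/D) * (rho*v^2/2)
dP = 0.034 * (200/0.46) * (920*2.0^2/2)
L/D = 434.7826087
rho*v^2/2 = 920*4.0/2 = 1840.0
dP = 0.034 * 434.7826087 * 1840.0
dP = 27200.0 Pa


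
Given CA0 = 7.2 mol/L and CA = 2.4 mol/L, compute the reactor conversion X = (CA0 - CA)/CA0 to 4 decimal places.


X = (CA0 - CA) / CA0
X = (7.2 - 2.4) / 7.2
X = 4.8 / 7.2
X = 0.6667


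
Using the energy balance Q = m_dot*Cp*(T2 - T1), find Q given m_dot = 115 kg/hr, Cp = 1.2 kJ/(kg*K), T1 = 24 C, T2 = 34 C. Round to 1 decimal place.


Q = m_dot * Cp * (T2 - T1)
Q = 115 * 1.2 * (34 - 24)
Q = 115 * 1.2 * 10
Q = 1380.0 kJ/hr


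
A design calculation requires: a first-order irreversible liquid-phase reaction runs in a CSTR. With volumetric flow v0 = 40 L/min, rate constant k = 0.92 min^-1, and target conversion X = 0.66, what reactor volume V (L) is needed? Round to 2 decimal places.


V = v0 * X / (k * (1 - X))
V = 40 * 0.66 / (0.92 * (1 - 0.66))
V = 26.4 / (0.92 * 0.34)
V = 26.4 / 0.3128
V = 84.40 L


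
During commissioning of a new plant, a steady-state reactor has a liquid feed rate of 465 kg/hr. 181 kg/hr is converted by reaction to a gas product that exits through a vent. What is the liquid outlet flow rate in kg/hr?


Steady-state mass balance on the main outlet: F_out = F_in - F_removed
F_out = 465 - 181
F_out = 284 kg/hr


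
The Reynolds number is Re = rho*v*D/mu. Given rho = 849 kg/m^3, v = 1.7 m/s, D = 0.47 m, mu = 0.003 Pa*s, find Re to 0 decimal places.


Re = rho * v * D / mu
Re = 849 * 1.7 * 0.47 / 0.003
Re = 678.351 / 0.003
Re = 226117


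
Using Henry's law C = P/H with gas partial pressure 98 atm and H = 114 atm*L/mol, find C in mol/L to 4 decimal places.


C = P / H
C = 98 / 114
C = 0.8596 mol/L


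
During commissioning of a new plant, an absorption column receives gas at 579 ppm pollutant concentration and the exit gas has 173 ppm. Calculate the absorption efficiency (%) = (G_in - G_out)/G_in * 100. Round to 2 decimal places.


Efficiency = (G_in - G_out) / G_in * 100%
Efficiency = (579 - 173) / 579 * 100
Efficiency = 406 / 579 * 100
Efficiency = 70.12%


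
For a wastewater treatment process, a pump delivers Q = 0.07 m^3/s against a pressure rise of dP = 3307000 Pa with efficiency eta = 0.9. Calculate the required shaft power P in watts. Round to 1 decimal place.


P = Q * dP / eta
P = 0.07 * 3307000 / 0.9
P = 231490.0 / 0.9
P = 257211.1 W


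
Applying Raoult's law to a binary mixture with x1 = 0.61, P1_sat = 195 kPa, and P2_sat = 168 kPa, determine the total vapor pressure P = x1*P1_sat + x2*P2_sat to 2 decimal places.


P = x1*P1_sat + x2*P2_sat
x2 = 1 - x1 = 1 - 0.61 = 0.39
P = 0.61*195 + 0.39*168
P = 118.95 + 65.52
P = 184.47 kPa


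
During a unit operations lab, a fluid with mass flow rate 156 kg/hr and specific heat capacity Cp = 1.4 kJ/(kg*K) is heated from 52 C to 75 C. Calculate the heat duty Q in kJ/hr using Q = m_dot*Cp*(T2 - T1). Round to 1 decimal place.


Q = m_dot * Cp * (T2 - T1)
Q = 156 * 1.4 * (75 - 52)
Q = 156 * 1.4 * 23
Q = 5023.2 kJ/hr


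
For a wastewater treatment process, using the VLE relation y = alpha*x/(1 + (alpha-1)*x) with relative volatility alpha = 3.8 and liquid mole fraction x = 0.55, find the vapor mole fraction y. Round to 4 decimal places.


y = alpha*x / (1 + (alpha-1)*x)
y = 3.8*0.55 / (1 + (3.8-1)*0.55)
y = 2.09 / (1 + 1.54)
y = 2.09 / 2.54
y = 0.8228


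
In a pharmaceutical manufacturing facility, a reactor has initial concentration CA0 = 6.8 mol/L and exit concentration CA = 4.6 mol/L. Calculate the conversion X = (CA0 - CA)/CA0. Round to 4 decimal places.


X = (CA0 - CA) / CA0
X = (6.8 - 4.6) / 6.8
X = 2.2 / 6.8
X = 0.3235


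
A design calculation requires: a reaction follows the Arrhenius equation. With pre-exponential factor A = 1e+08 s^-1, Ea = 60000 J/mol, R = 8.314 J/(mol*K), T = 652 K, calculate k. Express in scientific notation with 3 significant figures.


k = A * exp(-Ea/(R*T))
k = 1e+08 * exp(-60000 / (8.314 * 652))
k = 1e+08 * exp(-11.068624)
k = 1.56e+03


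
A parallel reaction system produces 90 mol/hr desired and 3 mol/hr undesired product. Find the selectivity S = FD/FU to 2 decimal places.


S = desired product rate / undesired product rate
S = 90 / 3
S = 30.00


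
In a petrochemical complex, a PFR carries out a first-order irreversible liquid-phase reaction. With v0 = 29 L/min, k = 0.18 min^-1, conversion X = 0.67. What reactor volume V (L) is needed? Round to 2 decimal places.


V = (v0/k) * ln(1/(1-X))
V = (29/0.18) * ln(1/(1-0.67))
V = 161.111111 * ln(3.030303)
V = 161.111111 * 1.108663
V = 178.62 L


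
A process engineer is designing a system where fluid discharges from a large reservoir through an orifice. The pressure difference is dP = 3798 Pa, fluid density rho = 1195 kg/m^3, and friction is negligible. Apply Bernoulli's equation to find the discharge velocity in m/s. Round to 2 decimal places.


v = sqrt(2*dP/rho)
v = sqrt(2*3798/1195)
v = sqrt(6.356485)
v = 2.52 m/s


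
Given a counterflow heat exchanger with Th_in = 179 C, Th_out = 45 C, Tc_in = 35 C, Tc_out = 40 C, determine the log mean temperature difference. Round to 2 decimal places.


dT1 = Th_in - Tc_out = 179 - 40 = 139
dT2 = Th_out - Tc_in = 45 - 35 = 10
LMTD = (dT1 - dT2) / ln(dT1/dT2)
LMTD = (139 - 10) / ln(139/10)
LMTD = 49.01 K


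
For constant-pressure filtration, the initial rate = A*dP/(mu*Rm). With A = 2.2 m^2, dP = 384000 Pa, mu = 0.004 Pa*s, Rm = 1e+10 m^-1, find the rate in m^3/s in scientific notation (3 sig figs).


rate = A * dP / (mu * Rm)
rate = 2.2 * 384000 / (0.004 * 1e+10)
rate = 844800.0 / 4.000e+07
rate = 2.11e-02 m^3/s


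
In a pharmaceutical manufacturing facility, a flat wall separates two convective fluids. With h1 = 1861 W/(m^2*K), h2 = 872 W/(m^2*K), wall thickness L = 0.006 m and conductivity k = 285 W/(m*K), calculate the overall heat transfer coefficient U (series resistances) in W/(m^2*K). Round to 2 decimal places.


1/U = 1/h1 + L/k + 1/h2
1/U = 1/1861 + 0.006/285 + 1/872
1/U = 0.0005373455 + 2.10526e-05 + 0.001146789
1/U = 0.0017051871
U = 586.45 W/(m^2*K)


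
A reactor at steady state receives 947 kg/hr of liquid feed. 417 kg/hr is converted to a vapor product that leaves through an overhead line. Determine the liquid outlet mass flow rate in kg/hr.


Steady-state mass balance on the main outlet: F_out = F_in - F_removed
F_out = 947 - 417
F_out = 530 kg/hr


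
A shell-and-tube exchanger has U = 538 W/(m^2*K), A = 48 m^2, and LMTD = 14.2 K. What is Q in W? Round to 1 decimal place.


Q = U * A * LMTD
Q = 538 * 48 * 14.2
Q = 366700.8 W


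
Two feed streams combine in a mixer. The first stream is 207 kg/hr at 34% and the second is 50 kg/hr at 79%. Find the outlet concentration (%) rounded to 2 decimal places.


Mass balance on solute: F1*x1 + F2*x2 = F3*x3
F3 = F1 + F2 = 207 + 50 = 257 kg/hr
x3 = (F1*x1 + F2*x2)/F3
x3 = (207*0.34 + 50*0.79) / 257
x3 = 42.75%


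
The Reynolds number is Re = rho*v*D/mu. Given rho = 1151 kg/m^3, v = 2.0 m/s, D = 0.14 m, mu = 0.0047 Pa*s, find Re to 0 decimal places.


Re = rho * v * D / mu
Re = 1151 * 2.0 * 0.14 / 0.0047
Re = 322.28 / 0.0047
Re = 68570


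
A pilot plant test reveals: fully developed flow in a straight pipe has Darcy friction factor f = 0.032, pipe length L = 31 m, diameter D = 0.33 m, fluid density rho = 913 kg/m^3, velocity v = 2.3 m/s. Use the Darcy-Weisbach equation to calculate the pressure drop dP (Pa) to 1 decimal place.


dP = f * (L/D) * (rho*v^2/2)
dP = 0.032 * (31/0.33) * (913*2.3^2/2)
L/D = 93.93939394
rho*v^2/2 = 913*5.29/2 = 2414.885
dP = 0.032 * 93.93939394 * 2414.885
dP = 7259.3 Pa


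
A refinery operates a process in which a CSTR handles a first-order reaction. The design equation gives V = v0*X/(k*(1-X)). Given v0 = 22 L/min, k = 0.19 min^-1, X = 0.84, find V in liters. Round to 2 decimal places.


V = v0 * X / (k * (1 - X))
V = 22 * 0.84 / (0.19 * (1 - 0.84))
V = 18.48 / (0.19 * 0.16)
V = 18.48 / 0.0304
V = 607.89 L


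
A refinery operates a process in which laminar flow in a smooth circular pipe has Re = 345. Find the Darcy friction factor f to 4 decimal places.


f = 64 / Re
f = 64 / 345
f = 0.1855


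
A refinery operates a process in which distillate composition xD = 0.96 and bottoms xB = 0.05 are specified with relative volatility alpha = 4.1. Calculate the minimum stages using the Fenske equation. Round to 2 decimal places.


N_min = ln((xD*(1-xB))/(xB*(1-xD))) / ln(alpha)
Numerator inside ln: 0.912 / 0.002 = 456.0
ln(456.0) = 6.122493
ln(alpha) = ln(4.1) = 1.410987
N_min = 6.122493 / 1.410987 = 4.34


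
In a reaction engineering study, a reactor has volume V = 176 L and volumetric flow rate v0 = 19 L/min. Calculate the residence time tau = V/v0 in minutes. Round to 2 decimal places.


tau = V / v0
tau = 176 / 19
tau = 9.26 min


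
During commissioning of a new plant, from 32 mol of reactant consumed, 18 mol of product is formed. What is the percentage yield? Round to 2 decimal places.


Yield = (moles product / moles consumed) * 100%
Yield = (18 / 32) * 100
Yield = 0.5625 * 100
Yield = 56.25%


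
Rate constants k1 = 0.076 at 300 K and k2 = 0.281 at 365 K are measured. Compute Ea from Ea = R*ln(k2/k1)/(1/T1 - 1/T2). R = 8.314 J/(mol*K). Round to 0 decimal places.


Ea = R * ln(k2/k1) / (1/T1 - 1/T2)
ln(k2/k1) = ln(0.281/0.076) = 1.3076213
1/T1 - 1/T2 = 1/300 - 1/365 = 0.000593607306
Ea = 8.314 * 1.3076213 / 0.000593607306
Ea = 18314 J/mol


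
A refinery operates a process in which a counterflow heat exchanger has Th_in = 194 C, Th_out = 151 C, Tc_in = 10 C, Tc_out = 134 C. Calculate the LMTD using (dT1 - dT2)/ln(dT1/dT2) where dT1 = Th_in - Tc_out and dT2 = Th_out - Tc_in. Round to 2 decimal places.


dT1 = Th_in - Tc_out = 194 - 134 = 60
dT2 = Th_out - Tc_in = 151 - 10 = 141
LMTD = (dT1 - dT2) / ln(dT1/dT2)
LMTD = (60 - 141) / ln(60/141)
LMTD = 94.80 K


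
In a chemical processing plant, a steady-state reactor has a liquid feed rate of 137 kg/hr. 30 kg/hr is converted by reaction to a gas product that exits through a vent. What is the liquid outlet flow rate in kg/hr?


Steady-state mass balance on the main outlet: F_out = F_in - F_removed
F_out = 137 - 30
F_out = 107 kg/hr


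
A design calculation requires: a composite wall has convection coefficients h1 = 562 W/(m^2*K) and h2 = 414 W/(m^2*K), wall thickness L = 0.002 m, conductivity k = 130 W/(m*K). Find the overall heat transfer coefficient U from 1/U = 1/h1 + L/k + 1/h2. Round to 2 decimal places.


1/U = 1/h1 + L/k + 1/h2
1/U = 1/562 + 0.002/130 + 1/414
1/U = 0.0017793594 + 1.53846e-05 + 0.0024154589
1/U = 0.0042102029
U = 237.52 W/(m^2*K)


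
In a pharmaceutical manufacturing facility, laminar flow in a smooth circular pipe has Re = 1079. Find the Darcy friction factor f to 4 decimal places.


f = 64 / Re
f = 64 / 1079
f = 0.0593


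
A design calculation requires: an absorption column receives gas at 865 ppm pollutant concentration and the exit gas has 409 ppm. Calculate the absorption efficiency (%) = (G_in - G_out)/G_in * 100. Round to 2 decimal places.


Efficiency = (G_in - G_out) / G_in * 100%
Efficiency = (865 - 409) / 865 * 100
Efficiency = 456 / 865 * 100
Efficiency = 52.72%


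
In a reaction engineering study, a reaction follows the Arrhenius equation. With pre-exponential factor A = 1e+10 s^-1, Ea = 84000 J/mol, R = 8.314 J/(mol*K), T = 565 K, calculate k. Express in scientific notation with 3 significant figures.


k = A * exp(-Ea/(R*T))
k = 1e+10 * exp(-84000 / (8.314 * 565))
k = 1e+10 * exp(-17.882195)
k = 1.71e+02


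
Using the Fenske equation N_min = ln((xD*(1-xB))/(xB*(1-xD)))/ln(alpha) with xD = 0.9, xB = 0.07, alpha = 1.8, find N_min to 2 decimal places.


N_min = ln((xD*(1-xB))/(xB*(1-xD))) / ln(alpha)
Numerator inside ln: 0.837 / 0.007 = 119.571429
ln(119.571429) = 4.783914
ln(alpha) = ln(1.8) = 0.587787
N_min = 4.783914 / 0.587787 = 8.14


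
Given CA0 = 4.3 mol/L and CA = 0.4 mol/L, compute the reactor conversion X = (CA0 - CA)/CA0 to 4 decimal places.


X = (CA0 - CA) / CA0
X = (4.3 - 0.4) / 4.3
X = 3.9 / 4.3
X = 0.9070


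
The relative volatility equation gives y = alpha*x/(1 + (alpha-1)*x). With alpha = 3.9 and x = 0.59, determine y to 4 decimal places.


y = alpha*x / (1 + (alpha-1)*x)
y = 3.9*0.59 / (1 + (3.9-1)*0.59)
y = 2.301 / (1 + 1.711)
y = 2.301 / 2.711
y = 0.8488


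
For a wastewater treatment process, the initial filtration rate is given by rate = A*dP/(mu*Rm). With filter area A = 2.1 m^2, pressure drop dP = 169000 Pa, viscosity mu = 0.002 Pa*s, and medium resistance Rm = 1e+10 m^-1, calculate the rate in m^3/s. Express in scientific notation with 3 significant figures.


rate = A * dP / (mu * Rm)
rate = 2.1 * 169000 / (0.002 * 1e+10)
rate = 354900.0 / 2.000e+07
rate = 1.77e-02 m^3/s


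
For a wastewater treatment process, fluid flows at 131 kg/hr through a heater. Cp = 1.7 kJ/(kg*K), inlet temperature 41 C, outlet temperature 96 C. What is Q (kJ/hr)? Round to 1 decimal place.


Q = m_dot * Cp * (T2 - T1)
Q = 131 * 1.7 * (96 - 41)
Q = 131 * 1.7 * 55
Q = 12248.5 kJ/hr


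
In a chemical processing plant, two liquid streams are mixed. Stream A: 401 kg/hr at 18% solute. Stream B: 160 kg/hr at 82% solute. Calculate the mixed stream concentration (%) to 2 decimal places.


Mass balance on solute: F1*x1 + F2*x2 = F3*x3
F3 = F1 + F2 = 401 + 160 = 561 kg/hr
x3 = (F1*x1 + F2*x2)/F3
x3 = (401*0.18 + 160*0.82) / 561
x3 = 36.25%


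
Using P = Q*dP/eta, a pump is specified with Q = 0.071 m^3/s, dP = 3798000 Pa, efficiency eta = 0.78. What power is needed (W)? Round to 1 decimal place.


P = Q * dP / eta
P = 0.071 * 3798000 / 0.78
P = 269658.0 / 0.78
P = 345715.4 W


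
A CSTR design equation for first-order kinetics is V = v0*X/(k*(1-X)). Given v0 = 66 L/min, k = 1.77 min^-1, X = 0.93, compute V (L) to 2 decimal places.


V = v0 * X / (k * (1 - X))
V = 66 * 0.93 / (1.77 * (1 - 0.93))
V = 61.38 / (1.77 * 0.07)
V = 61.38 / 0.1239
V = 495.40 L


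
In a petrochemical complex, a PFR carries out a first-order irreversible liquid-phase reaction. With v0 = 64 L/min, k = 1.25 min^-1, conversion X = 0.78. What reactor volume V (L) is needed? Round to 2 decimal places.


V = (v0/k) * ln(1/(1-X))
V = (64/1.25) * ln(1/(1-0.78))
V = 51.2 * ln(4.545455)
V = 51.2 * 1.514128
V = 77.52 L


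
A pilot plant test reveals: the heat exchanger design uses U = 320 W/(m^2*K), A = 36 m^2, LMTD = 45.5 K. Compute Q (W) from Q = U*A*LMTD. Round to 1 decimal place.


Q = U * A * LMTD
Q = 320 * 36 * 45.5
Q = 524160.0 W


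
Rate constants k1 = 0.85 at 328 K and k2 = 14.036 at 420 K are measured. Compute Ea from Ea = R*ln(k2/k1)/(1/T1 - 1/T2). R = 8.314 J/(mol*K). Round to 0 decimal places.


Ea = R * ln(k2/k1) / (1/T1 - 1/T2)
ln(k2/k1) = ln(14.036/0.85) = 2.8041444
1/T1 - 1/T2 = 1/328 - 1/420 = 0.000667828107
Ea = 8.314 * 2.8041444 / 0.000667828107
Ea = 34910 J/mol


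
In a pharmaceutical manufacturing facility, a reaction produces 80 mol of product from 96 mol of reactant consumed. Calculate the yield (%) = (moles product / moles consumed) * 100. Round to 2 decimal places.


Yield = (moles product / moles consumed) * 100%
Yield = (80 / 96) * 100
Yield = 0.8333 * 100
Yield = 83.33%


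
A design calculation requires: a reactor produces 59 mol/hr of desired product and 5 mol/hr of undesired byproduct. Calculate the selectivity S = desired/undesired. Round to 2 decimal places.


S = desired product rate / undesired product rate
S = 59 / 5
S = 11.80


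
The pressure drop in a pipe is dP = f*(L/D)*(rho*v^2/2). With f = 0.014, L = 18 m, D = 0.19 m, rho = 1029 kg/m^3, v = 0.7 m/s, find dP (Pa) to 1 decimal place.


dP = f * (L/D) * (rho*v^2/2)
dP = 0.014 * (18/0.19) * (1029*0.7^2/2)
L/D = 94.73684211
rho*v^2/2 = 1029*0.49/2 = 252.105
dP = 0.014 * 94.73684211 * 252.105
dP = 334.4 Pa


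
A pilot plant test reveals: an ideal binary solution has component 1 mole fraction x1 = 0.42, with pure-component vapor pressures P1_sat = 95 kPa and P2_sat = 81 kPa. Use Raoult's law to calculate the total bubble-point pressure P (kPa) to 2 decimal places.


P = x1*P1_sat + x2*P2_sat
x2 = 1 - x1 = 1 - 0.42 = 0.58
P = 0.42*95 + 0.58*81
P = 39.9 + 46.98
P = 86.88 kPa


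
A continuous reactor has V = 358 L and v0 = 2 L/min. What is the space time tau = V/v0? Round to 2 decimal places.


tau = V / v0
tau = 358 / 2
tau = 179.00 min


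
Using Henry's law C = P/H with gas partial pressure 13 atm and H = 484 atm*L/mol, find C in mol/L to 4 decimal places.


C = P / H
C = 13 / 484
C = 0.0269 mol/L


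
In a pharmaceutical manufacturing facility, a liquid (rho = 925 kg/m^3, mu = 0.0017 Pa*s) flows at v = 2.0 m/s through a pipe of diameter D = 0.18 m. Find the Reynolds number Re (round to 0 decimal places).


Re = rho * v * D / mu
Re = 925 * 2.0 * 0.18 / 0.0017
Re = 333.0 / 0.0017
Re = 195882


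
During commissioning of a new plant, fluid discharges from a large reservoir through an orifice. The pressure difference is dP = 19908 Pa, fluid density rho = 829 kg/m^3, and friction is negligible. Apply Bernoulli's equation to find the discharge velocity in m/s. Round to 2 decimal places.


v = sqrt(2*dP/rho)
v = sqrt(2*19908/829)
v = sqrt(48.028951)
v = 6.93 m/s


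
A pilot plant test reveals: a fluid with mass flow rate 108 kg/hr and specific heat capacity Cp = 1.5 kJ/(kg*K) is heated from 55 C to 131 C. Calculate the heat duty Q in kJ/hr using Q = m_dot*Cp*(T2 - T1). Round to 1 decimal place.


Q = m_dot * Cp * (T2 - T1)
Q = 108 * 1.5 * (131 - 55)
Q = 108 * 1.5 * 76
Q = 12312.0 kJ/hr


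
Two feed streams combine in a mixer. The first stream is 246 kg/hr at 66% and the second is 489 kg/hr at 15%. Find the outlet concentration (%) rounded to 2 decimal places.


Mass balance on solute: F1*x1 + F2*x2 = F3*x3
F3 = F1 + F2 = 246 + 489 = 735 kg/hr
x3 = (F1*x1 + F2*x2)/F3
x3 = (246*0.66 + 489*0.15) / 735
x3 = 32.07%


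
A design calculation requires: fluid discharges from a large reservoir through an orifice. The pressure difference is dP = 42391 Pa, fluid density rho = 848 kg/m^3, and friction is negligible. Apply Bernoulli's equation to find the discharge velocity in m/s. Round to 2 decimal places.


v = sqrt(2*dP/rho)
v = sqrt(2*42391/848)
v = sqrt(99.978774)
v = 10.00 m/s


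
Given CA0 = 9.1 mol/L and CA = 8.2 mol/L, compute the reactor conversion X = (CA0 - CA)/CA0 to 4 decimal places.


X = (CA0 - CA) / CA0
X = (9.1 - 8.2) / 9.1
X = 0.9 / 9.1
X = 0.0989


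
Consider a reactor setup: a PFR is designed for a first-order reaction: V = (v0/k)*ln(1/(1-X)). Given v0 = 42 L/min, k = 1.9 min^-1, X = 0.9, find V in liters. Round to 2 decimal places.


V = (v0/k) * ln(1/(1-X))
V = (42/1.9) * ln(1/(1-0.9))
V = 22.105263 * ln(10.0)
V = 22.105263 * 2.302585
V = 50.90 L


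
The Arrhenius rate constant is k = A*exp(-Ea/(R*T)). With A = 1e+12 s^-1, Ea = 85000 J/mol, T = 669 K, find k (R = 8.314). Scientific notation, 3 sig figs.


k = A * exp(-Ea/(R*T))
k = 1e+12 * exp(-85000 / (8.314 * 669))
k = 1e+12 * exp(-15.282091)
k = 2.31e+05


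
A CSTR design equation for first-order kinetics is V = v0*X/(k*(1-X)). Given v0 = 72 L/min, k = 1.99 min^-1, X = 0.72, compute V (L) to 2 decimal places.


V = v0 * X / (k * (1 - X))
V = 72 * 0.72 / (1.99 * (1 - 0.72))
V = 51.84 / (1.99 * 0.28)
V = 51.84 / 0.5572
V = 93.04 L


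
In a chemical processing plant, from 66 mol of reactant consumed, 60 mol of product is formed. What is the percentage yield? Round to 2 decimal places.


Yield = (moles product / moles consumed) * 100%
Yield = (60 / 66) * 100
Yield = 0.9091 * 100
Yield = 90.91%


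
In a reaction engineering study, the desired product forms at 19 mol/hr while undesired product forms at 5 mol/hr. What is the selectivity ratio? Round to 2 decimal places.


S = desired product rate / undesired product rate
S = 19 / 5
S = 3.80


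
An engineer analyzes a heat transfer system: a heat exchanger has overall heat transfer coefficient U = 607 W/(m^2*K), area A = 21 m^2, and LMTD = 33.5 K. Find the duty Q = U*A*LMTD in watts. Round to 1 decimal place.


Q = U * A * LMTD
Q = 607 * 21 * 33.5
Q = 427024.5 W


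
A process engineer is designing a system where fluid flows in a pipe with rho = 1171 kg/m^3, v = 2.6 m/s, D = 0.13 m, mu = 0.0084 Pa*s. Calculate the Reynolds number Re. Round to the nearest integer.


Re = rho * v * D / mu
Re = 1171 * 2.6 * 0.13 / 0.0084
Re = 395.798 / 0.0084
Re = 47119


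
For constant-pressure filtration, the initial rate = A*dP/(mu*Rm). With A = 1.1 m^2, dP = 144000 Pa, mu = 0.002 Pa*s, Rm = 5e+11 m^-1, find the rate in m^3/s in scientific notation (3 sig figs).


rate = A * dP / (mu * Rm)
rate = 1.1 * 144000 / (0.002 * 5e+11)
rate = 158400.0 / 1.000e+09
rate = 1.58e-04 m^3/s
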